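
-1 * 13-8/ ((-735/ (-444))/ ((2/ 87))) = -279463/ 21315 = -13.11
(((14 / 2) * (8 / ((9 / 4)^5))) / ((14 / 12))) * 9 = 16384 / 2187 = 7.49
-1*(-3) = 3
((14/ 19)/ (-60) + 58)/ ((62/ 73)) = 2412869/ 35340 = 68.28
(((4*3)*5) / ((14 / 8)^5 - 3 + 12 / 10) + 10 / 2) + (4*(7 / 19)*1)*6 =17.95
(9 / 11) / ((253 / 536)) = 4824 / 2783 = 1.73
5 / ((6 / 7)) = 35 / 6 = 5.83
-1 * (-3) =3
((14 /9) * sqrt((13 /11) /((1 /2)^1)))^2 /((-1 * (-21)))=728 /2673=0.27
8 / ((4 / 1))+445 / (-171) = -103 / 171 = -0.60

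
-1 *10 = -10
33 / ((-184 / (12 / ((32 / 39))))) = -2.62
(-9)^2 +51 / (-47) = 3756 / 47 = 79.91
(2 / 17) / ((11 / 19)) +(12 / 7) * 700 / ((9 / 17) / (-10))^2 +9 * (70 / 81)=2161760296 / 5049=428156.13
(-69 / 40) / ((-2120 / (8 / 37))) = 69 / 392200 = 0.00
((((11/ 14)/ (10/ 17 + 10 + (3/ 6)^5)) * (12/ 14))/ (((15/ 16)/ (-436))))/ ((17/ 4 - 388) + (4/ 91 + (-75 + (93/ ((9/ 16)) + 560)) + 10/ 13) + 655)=-59744256/ 1868461735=-0.03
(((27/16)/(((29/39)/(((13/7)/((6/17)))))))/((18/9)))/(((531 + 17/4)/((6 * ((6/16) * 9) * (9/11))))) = 56549259/305974592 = 0.18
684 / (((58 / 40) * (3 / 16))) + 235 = 79775 / 29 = 2750.86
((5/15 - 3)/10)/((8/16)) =-8/15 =-0.53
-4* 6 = -24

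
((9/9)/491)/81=1/39771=0.00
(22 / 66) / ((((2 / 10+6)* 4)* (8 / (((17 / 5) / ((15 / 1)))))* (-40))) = -17 / 1785600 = -0.00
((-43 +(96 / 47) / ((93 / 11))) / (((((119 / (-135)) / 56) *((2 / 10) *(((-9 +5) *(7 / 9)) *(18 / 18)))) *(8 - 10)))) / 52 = 378466425 / 9015916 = 41.98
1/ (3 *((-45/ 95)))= -19/ 27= -0.70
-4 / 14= -2 / 7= -0.29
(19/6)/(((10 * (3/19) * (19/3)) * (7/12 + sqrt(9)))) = 19/215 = 0.09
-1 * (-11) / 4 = 11 / 4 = 2.75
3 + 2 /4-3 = 1 /2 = 0.50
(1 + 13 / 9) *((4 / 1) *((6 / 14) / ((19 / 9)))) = 264 / 133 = 1.98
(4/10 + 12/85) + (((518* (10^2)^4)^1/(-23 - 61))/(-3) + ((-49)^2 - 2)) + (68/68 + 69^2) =157255478579/765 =205562717.10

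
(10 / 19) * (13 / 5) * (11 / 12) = 143 / 114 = 1.25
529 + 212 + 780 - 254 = 1267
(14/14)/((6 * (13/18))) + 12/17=0.94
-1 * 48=-48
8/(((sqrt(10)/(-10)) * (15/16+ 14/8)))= -128 * sqrt(10)/43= -9.41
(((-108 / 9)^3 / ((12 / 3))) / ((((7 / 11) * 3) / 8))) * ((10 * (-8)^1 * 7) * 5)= 5068800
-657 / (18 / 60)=-2190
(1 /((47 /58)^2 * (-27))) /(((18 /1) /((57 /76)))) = -841 /357858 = -0.00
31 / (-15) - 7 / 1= -136 / 15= -9.07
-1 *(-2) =2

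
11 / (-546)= -11 / 546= -0.02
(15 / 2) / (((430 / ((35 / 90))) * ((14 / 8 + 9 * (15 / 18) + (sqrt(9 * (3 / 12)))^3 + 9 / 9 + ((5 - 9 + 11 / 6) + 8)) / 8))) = 56 / 20081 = 0.00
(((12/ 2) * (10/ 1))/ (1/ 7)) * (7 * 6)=17640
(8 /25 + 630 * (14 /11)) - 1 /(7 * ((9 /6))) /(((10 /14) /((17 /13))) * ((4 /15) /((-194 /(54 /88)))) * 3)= 252232064 /289575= 871.04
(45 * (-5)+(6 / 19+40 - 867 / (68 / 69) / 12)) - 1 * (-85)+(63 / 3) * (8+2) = 11249 / 304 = 37.00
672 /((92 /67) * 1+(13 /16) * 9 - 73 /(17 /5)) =-12246528 /232993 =-52.56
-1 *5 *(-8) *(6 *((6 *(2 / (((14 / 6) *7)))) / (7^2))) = 8640 / 2401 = 3.60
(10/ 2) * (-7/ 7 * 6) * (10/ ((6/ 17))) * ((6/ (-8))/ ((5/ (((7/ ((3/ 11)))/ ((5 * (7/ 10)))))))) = 935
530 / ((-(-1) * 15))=35.33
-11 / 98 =-0.11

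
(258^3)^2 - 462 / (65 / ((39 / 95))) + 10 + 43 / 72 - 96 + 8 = 10086589392960977833 / 34200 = 294929514414063.68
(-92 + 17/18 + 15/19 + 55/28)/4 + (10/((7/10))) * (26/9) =122537/6384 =19.19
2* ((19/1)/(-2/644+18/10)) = 21.15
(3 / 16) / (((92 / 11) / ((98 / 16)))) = 1617 / 11776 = 0.14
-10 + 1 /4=-39 /4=-9.75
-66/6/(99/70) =-70/9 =-7.78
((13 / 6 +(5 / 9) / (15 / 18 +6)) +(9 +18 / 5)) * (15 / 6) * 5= 91315 / 492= 185.60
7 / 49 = 1 / 7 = 0.14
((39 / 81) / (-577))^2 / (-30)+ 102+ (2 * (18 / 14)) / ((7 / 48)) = 42682143673979 / 356776704270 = 119.63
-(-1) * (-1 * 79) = -79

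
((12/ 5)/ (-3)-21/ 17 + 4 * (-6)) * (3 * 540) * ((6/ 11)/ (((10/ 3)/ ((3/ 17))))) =-19359324/ 15895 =-1217.95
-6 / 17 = -0.35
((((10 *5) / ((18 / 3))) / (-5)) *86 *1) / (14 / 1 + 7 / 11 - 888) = 4730 / 28821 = 0.16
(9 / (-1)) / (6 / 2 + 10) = -9 / 13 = -0.69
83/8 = 10.38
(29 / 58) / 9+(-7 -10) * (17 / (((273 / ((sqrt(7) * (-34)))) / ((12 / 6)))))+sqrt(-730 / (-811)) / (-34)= -sqrt(592030) / 27574+1 / 18+19652 * sqrt(7) / 273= 190.48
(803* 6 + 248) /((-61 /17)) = -86122 /61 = -1411.84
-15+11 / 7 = -94 / 7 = -13.43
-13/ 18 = -0.72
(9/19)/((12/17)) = 51/76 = 0.67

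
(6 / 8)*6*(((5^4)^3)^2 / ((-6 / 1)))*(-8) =357627868652343750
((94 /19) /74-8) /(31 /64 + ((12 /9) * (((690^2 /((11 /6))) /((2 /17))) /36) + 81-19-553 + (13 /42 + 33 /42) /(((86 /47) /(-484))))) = -3545365824 /36187874839469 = -0.00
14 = 14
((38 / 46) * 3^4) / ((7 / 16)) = 24624 / 161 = 152.94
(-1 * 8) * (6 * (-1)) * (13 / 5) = 624 / 5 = 124.80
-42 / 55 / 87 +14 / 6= 2.32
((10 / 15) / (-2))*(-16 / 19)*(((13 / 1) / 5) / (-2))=-104 / 285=-0.36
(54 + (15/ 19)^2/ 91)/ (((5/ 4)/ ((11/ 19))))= 78063876/ 3120845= 25.01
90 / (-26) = -45 / 13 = -3.46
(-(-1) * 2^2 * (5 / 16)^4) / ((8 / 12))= 0.06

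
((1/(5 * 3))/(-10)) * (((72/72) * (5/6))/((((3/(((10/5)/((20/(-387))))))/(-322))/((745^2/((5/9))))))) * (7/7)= -461092569/20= -23054628.45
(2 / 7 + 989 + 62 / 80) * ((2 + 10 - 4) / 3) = 277217 / 105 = 2640.16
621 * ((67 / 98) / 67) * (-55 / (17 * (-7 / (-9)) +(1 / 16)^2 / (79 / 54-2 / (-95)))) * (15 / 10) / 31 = -224659020960 / 176180153219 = -1.28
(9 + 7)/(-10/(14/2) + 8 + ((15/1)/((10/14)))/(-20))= 2240/773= 2.90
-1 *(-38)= 38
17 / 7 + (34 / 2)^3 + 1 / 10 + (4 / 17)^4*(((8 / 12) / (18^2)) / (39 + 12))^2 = 4413842678944783303 / 897938566485030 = 4915.53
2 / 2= 1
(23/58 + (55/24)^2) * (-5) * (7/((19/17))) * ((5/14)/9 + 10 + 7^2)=-59658287935/5712768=-10442.97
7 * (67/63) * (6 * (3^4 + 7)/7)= 11792/21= 561.52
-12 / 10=-6 / 5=-1.20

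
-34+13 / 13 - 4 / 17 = -565 / 17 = -33.24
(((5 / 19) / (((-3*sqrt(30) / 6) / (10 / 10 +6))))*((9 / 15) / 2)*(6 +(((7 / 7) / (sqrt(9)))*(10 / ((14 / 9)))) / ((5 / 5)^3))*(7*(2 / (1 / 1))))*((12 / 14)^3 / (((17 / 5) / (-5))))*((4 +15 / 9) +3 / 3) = 21600*sqrt(30) / 833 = 142.03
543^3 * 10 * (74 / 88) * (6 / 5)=1615584888.82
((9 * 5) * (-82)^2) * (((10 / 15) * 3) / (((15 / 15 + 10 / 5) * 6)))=33620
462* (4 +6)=4620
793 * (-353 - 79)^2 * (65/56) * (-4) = -4809767040/7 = -687109577.14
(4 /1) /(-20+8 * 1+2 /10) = -20 /59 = -0.34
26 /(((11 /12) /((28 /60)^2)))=6.18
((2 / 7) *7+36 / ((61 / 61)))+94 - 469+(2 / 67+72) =-17753 / 67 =-264.97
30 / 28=15 / 14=1.07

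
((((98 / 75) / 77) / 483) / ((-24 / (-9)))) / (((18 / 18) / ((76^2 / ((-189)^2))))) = 1444 / 677805975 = 0.00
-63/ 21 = -3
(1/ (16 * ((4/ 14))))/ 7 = 1/ 32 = 0.03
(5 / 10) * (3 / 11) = 3 / 22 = 0.14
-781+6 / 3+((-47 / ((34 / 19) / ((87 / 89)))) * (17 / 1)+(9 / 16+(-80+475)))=-1167543 / 1424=-819.90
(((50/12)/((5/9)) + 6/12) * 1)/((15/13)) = 6.93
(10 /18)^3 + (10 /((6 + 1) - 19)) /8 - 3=-34207 /11664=-2.93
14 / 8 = 1.75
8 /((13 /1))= 8 /13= 0.62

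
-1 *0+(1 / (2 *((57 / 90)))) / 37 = 15 / 703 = 0.02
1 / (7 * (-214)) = -1 / 1498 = -0.00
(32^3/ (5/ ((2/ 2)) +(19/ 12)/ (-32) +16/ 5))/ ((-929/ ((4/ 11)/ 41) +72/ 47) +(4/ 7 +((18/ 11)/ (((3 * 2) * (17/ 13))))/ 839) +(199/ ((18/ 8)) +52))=-116910395511275520/ 3041791090657795547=-0.04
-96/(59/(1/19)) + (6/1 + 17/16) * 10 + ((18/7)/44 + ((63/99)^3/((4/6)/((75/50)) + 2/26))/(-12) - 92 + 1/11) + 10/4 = -96088176489/5096846216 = -18.85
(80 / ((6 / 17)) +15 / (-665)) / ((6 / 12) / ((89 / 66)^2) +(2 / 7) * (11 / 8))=260474164 / 767505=339.38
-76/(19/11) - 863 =-907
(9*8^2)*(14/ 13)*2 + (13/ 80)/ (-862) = 1112186711/ 896480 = 1240.62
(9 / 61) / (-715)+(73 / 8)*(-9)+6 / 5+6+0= -74.93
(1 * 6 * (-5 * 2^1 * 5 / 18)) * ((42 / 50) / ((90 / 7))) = -1.09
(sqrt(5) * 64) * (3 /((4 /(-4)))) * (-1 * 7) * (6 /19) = 8064 * sqrt(5) /19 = 949.03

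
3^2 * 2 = 18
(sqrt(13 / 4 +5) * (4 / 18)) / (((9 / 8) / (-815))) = -6520 * sqrt(33) / 81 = -462.40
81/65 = 1.25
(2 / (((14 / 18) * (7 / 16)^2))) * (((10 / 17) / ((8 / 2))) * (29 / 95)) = 66816 / 110789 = 0.60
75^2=5625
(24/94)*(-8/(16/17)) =-102/47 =-2.17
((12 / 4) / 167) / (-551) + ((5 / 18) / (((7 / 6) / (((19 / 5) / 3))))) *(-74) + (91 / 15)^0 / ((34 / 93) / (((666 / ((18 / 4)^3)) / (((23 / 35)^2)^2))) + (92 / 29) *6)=-327180313003818338047 / 14694838145490559707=-22.26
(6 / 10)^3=27 / 125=0.22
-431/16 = -26.94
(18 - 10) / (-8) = -1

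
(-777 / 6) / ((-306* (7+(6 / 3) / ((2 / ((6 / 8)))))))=259 / 4743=0.05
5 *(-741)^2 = 2745405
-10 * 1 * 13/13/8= -1.25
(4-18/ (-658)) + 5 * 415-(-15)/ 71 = 48568935/ 23359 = 2079.24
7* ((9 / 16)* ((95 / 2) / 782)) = 5985 / 25024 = 0.24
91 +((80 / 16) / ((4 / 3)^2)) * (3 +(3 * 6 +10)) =2851 / 16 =178.19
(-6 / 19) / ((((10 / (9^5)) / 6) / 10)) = -2125764 / 19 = -111882.32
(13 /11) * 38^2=1706.55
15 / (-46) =-15 / 46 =-0.33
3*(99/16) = 18.56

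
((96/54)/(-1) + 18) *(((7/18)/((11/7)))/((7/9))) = 511/99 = 5.16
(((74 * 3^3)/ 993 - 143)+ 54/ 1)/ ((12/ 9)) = -86379/ 1324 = -65.24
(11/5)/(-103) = -11/515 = -0.02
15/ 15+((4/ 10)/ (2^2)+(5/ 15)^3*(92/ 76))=5873/ 5130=1.14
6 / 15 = 0.40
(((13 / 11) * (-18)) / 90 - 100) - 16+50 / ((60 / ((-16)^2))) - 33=10576 / 165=64.10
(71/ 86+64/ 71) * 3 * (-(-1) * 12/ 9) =21090/ 3053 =6.91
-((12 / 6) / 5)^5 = -32 / 3125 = -0.01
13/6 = 2.17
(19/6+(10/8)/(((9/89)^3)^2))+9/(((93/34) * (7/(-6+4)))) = 1168949.70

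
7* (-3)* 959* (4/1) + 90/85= -1369434/17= -80554.94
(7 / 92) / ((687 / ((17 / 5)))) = 119 / 316020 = 0.00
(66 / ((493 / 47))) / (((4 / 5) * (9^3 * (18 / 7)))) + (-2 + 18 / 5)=34592587 / 21563820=1.60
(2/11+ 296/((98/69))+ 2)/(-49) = -113508/26411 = -4.30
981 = 981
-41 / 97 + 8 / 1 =735 / 97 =7.58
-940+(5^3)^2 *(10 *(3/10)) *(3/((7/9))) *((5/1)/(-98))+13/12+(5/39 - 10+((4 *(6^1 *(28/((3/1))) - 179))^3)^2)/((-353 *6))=-379471653774347388343/56664972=-6696758868500.76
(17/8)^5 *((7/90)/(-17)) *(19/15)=-0.25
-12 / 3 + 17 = 13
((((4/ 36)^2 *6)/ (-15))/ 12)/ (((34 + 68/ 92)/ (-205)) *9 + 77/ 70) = 943/ 974187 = 0.00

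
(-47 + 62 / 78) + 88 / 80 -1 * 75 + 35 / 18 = -118.16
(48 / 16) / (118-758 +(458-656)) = -3 / 838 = -0.00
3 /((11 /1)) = 0.27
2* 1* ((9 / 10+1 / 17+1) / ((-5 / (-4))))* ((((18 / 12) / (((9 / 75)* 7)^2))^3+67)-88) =-10712063843 / 300004950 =-35.71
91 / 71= 1.28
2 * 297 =594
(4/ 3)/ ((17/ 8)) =0.63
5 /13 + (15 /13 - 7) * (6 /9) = -137 /39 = -3.51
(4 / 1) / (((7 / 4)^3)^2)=16384 / 117649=0.14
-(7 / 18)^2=-0.15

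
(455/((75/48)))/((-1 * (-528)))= 91/165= 0.55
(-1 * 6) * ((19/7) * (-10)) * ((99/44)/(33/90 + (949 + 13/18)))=115425/299278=0.39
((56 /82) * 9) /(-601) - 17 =-419149 /24641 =-17.01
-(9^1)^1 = -9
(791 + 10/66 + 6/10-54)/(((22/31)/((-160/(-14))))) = 30188792/2541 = 11880.67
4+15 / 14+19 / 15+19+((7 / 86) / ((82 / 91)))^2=132351143737 / 5221723920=25.35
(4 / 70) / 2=0.03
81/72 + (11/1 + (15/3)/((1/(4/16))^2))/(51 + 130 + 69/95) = 327947/276224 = 1.19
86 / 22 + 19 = 252 / 11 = 22.91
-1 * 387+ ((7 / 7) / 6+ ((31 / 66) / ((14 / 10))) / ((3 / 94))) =-521581 / 1386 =-376.32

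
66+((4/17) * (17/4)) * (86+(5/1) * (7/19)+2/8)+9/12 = 154.84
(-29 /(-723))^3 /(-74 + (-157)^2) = 24389 /9287705121525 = 0.00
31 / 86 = 0.36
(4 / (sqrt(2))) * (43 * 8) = 688 * sqrt(2) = 972.98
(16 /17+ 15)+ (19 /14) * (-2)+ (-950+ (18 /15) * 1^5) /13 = -462226 /7735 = -59.76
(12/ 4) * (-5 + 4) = -3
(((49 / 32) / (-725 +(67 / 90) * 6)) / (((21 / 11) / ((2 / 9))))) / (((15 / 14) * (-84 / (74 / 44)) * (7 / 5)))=0.00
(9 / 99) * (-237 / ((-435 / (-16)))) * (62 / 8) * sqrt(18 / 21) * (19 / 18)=-93062 * sqrt(42) / 100485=-6.00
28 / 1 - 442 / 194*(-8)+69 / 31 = 145697 / 3007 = 48.45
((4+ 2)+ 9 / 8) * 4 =57 / 2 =28.50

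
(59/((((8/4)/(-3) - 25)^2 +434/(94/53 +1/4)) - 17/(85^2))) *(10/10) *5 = 161357625/477643888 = 0.34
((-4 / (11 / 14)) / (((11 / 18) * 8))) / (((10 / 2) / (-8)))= 1008 / 605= 1.67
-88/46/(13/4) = -0.59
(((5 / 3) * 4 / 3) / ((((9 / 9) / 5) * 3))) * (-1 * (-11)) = 1100 / 27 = 40.74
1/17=0.06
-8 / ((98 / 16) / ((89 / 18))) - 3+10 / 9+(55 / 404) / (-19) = -3142179 / 376124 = -8.35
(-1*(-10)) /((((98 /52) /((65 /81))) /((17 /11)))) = 287300 /43659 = 6.58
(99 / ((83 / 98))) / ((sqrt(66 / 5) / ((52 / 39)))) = 196 * sqrt(330) / 83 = 42.90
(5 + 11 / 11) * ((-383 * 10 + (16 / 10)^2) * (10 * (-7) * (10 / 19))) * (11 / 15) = 58942576 / 95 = 620448.17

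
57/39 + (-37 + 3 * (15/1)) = 123/13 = 9.46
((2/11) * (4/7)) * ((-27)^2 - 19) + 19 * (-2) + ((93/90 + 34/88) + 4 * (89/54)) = 1820311/41580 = 43.78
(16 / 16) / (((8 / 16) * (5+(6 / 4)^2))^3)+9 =220013 / 24389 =9.02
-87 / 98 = -0.89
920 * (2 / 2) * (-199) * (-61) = 11167880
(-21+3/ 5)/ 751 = -0.03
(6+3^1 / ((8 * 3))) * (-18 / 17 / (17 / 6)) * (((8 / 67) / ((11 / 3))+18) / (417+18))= -0.09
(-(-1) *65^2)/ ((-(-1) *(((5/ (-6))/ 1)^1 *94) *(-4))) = 2535/ 188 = 13.48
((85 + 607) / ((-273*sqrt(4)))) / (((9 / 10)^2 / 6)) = -69200 / 7371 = -9.39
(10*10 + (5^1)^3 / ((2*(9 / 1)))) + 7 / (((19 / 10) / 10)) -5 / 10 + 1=24673 / 171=144.29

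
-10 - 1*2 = -12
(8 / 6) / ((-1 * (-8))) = 1 / 6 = 0.17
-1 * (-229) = 229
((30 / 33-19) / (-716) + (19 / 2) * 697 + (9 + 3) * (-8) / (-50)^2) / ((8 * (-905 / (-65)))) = 423725498313 / 7127780000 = 59.45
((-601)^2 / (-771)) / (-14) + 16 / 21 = 52775 / 1542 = 34.23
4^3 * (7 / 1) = 448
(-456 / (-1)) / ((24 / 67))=1273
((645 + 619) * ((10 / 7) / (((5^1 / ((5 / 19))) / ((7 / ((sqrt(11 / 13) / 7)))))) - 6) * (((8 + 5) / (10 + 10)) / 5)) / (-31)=24648 / 775 - 57512 * sqrt(143) / 32395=10.57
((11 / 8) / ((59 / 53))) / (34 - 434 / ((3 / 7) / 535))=-159 / 69737056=-0.00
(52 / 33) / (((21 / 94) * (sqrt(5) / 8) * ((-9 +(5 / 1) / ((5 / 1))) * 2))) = -2444 * sqrt(5) / 3465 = -1.58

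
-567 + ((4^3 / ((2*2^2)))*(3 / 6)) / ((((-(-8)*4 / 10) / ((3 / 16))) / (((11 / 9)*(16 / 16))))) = -108809 / 192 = -566.71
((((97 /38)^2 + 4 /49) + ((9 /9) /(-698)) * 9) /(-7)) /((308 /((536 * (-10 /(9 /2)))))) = 108942489770 /29947459311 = 3.64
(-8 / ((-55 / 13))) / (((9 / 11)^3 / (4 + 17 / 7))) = 22.19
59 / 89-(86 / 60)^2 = -111461 / 80100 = -1.39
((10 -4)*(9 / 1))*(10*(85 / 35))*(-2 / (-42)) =3060 / 49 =62.45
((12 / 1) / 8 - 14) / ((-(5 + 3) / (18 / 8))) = 225 / 64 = 3.52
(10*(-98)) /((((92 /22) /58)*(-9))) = 312620 /207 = 1510.24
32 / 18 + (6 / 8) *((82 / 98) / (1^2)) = 2.41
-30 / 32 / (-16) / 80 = 3 / 4096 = 0.00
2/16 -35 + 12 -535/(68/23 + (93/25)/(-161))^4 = -4679719562793491183/155470587590016008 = -30.10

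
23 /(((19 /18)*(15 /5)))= 138 /19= 7.26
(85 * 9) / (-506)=-765 / 506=-1.51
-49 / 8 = -6.12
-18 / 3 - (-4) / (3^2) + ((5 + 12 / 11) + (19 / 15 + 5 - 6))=397 / 495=0.80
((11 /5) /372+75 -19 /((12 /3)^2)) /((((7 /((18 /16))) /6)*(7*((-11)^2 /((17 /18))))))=9336553 /117631360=0.08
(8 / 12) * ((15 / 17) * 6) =60 / 17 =3.53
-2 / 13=-0.15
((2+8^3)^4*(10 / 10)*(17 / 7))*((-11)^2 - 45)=90180988129472 / 7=12882998304210.29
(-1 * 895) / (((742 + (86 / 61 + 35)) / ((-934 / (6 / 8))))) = 203966920 / 142449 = 1431.86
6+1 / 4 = 25 / 4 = 6.25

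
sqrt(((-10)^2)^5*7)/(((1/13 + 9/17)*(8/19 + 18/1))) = 4199000*sqrt(7)/469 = 23687.65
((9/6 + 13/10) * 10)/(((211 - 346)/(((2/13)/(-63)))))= 8/15795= 0.00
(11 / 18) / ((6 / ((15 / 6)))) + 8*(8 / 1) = 13879 / 216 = 64.25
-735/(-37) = 735/37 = 19.86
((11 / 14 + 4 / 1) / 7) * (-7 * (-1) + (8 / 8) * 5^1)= 402 / 49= 8.20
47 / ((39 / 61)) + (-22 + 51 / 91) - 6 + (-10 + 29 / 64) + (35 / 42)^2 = 1950967 / 52416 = 37.22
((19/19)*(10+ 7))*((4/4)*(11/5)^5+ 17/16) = 44708997/50000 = 894.18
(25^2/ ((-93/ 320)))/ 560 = -2500/ 651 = -3.84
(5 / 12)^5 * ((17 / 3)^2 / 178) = 903125 / 398628864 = 0.00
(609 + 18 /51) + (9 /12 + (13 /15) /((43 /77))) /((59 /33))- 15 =513787553 /862580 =595.64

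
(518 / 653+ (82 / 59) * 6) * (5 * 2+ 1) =3870218 / 38527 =100.45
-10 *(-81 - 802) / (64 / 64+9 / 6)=3532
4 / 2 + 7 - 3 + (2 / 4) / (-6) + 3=8.92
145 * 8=1160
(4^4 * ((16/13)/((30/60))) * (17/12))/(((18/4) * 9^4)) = 69632/2302911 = 0.03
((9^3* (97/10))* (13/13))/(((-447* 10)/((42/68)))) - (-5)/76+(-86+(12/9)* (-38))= -3972728737/28876200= -137.58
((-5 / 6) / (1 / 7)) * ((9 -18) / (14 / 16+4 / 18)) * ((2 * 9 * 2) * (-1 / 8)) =-215.32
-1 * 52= -52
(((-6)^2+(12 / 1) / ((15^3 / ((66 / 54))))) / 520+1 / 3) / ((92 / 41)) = 0.18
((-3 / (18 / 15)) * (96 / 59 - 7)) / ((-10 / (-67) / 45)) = 955755 / 236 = 4049.81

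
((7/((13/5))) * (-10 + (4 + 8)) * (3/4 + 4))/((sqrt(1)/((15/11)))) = 9975/286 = 34.88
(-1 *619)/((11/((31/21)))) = -83.07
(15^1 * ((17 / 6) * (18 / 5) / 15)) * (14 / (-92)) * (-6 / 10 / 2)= 1071 / 2300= 0.47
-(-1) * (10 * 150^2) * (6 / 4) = 337500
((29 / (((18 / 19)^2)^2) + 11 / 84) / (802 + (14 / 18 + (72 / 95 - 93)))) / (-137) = -2522382145 / 6795448406208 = -0.00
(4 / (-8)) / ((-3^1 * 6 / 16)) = 4 / 9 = 0.44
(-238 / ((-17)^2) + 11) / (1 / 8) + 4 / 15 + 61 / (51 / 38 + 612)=3176662 / 38845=81.78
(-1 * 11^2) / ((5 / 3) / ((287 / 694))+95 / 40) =-833448 / 44119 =-18.89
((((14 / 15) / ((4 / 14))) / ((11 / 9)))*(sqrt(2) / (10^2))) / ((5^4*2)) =147*sqrt(2) / 6875000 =0.00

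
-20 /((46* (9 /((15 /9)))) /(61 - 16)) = -250 /69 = -3.62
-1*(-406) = 406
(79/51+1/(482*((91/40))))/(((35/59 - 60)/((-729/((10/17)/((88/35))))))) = 1093583865132/13451927125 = 81.30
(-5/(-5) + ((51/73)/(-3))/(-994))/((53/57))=4137003/3845786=1.08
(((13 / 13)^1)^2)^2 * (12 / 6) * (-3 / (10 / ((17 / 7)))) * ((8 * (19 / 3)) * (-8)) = 20672 / 35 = 590.63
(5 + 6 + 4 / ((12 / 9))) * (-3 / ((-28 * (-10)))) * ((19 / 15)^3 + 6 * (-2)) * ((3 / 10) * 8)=33641 / 9375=3.59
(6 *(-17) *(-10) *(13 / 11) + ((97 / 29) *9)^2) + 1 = 19544330 / 9251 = 2112.67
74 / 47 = 1.57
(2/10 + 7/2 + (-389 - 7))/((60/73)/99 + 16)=-24.51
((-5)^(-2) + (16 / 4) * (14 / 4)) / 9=39 / 25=1.56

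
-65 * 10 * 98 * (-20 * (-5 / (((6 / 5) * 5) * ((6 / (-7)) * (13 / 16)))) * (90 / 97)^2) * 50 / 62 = 308700000000 / 291679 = 1058355.25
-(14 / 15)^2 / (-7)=28 / 225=0.12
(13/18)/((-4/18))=-3.25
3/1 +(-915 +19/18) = -910.94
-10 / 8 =-5 / 4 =-1.25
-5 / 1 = -5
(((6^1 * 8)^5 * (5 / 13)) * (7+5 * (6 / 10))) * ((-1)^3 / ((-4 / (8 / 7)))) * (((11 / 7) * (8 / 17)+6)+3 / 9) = 1980422997.51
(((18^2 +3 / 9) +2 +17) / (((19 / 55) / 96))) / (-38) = -906400 / 361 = -2510.80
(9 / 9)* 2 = 2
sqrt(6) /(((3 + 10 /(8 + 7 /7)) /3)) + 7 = 27*sqrt(6) /37 + 7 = 8.79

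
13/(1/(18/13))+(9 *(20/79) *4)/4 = 1602/79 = 20.28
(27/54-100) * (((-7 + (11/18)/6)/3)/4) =148255/2592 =57.20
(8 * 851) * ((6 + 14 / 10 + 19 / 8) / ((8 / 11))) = 3660151 / 40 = 91503.78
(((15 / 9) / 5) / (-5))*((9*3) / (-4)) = 9 / 20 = 0.45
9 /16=0.56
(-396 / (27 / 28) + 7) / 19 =-1211 / 57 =-21.25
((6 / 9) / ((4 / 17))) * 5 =85 / 6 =14.17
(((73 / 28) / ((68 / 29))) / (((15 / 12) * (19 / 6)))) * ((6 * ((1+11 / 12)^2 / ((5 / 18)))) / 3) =3359679 / 452200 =7.43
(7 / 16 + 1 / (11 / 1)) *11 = 93 / 16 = 5.81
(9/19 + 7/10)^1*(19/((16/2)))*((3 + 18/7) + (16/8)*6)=27429/560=48.98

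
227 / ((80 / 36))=2043 / 20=102.15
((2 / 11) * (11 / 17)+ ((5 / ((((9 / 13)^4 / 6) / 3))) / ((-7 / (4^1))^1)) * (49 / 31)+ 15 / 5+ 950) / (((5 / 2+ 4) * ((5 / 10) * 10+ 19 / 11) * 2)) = 2532433607 / 369584046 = 6.85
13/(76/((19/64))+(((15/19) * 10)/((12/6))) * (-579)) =-247/38561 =-0.01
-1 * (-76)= 76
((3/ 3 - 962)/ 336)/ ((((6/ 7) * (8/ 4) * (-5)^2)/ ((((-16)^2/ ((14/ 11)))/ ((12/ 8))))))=-42284/ 4725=-8.95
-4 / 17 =-0.24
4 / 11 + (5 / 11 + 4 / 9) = 125 / 99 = 1.26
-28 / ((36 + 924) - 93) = -28 / 867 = -0.03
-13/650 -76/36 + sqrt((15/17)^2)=-9553/7650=-1.25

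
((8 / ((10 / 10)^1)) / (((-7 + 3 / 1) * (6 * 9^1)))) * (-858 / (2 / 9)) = 143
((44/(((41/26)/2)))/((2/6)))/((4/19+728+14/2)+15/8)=1043328/4593517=0.23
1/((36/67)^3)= 300763/46656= 6.45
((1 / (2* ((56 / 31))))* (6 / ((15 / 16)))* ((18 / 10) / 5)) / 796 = 279 / 348250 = 0.00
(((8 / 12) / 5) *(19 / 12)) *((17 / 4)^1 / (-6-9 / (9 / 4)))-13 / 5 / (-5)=1549 / 3600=0.43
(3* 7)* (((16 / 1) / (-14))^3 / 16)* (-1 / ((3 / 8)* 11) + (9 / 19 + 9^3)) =-14631296 / 10241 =-1428.70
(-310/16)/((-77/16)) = 310/77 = 4.03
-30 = -30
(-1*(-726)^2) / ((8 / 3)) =-395307 / 2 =-197653.50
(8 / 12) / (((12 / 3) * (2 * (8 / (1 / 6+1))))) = 7 / 576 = 0.01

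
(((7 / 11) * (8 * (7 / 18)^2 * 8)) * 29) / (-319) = -5488 / 9801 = -0.56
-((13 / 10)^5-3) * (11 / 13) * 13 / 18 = -784223 / 1800000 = -0.44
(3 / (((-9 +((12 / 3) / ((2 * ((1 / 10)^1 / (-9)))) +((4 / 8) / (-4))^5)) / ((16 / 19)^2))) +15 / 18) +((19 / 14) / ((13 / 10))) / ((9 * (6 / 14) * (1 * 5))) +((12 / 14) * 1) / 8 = 21606913759303 / 21972737073924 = 0.98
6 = 6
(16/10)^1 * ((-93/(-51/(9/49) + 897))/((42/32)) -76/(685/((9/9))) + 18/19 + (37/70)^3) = 721351706511/518398838125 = 1.39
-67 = -67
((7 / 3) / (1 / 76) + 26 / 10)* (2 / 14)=25.70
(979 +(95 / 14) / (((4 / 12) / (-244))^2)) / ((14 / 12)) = 152750958 / 49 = 3117366.49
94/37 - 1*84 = -3014/37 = -81.46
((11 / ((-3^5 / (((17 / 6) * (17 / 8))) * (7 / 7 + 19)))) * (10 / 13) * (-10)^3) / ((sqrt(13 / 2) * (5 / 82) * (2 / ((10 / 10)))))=3258475 * sqrt(26) / 492804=33.72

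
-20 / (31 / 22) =-440 / 31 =-14.19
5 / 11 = 0.45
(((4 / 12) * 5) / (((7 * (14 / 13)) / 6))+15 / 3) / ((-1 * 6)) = -155 / 147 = -1.05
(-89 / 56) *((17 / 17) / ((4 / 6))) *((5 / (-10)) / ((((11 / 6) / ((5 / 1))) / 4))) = 4005 / 308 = 13.00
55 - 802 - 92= -839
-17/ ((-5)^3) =17/ 125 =0.14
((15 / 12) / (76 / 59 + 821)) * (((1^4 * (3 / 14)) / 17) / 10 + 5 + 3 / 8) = 1509869 / 184745120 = 0.01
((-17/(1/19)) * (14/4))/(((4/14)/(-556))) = 2199953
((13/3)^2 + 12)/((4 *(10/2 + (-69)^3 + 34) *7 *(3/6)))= -277/41387220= -0.00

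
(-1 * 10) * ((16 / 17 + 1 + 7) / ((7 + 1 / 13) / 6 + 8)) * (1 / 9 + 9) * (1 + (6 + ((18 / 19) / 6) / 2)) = -5735080 / 9129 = -628.23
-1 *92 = -92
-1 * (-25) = 25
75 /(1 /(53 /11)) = 3975 /11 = 361.36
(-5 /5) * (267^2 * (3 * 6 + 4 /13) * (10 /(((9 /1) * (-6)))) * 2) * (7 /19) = 178088.88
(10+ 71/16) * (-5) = -1155/16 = -72.19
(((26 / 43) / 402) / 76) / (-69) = -13 / 45323892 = -0.00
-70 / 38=-35 / 19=-1.84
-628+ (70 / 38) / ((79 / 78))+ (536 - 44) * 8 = 4968038 / 1501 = 3309.82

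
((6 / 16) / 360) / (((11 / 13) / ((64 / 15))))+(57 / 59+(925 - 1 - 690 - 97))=20147267 / 146025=137.97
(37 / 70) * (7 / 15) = 37 / 150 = 0.25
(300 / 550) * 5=30 / 11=2.73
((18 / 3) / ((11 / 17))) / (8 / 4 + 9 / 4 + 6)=408 / 451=0.90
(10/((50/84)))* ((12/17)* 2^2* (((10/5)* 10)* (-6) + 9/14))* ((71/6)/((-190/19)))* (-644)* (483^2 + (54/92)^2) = -9839083507037064/9775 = -1006555857497.40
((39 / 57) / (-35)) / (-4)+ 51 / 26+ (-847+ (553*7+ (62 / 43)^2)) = 193608437751 / 63938420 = 3028.05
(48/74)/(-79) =-24/2923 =-0.01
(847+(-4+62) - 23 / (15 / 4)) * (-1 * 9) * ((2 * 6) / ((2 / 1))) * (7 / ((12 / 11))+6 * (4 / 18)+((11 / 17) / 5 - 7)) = -36282753 / 850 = -42685.59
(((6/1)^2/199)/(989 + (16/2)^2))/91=0.00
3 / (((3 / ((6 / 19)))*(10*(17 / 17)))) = 3 / 95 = 0.03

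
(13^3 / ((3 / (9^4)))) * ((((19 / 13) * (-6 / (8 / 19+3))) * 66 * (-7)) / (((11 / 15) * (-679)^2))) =1108467828 / 65863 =16829.90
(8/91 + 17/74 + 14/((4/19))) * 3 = 200.45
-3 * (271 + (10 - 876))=1785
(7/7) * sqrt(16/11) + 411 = 4 * sqrt(11)/11 + 411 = 412.21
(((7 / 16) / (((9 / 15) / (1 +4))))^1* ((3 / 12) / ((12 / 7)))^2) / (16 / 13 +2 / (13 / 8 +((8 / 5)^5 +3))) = 14037266425 / 246778822656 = 0.06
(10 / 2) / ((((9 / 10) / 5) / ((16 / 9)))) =4000 / 81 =49.38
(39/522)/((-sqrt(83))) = -13* sqrt(83)/14442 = -0.01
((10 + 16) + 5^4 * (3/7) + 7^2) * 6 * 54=777600/7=111085.71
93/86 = 1.08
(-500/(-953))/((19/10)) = 5000/18107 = 0.28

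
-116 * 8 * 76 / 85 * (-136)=564224 / 5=112844.80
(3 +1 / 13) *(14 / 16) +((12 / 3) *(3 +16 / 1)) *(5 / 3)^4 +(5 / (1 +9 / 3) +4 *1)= 2503453 / 4212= 594.36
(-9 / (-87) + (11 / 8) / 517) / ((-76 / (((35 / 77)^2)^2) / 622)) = -224891875 / 6066527632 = -0.04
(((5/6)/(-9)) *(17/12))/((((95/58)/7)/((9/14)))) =-493/1368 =-0.36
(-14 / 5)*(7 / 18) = -49 / 45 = -1.09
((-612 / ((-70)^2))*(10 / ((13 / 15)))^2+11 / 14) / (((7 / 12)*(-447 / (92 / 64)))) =6034901 / 69096664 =0.09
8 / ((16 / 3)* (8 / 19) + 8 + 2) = 228 / 349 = 0.65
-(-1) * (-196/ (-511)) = 28/ 73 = 0.38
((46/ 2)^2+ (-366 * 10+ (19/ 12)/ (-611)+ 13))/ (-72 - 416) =22861195/ 3578016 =6.39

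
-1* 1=-1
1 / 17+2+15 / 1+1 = 307 / 17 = 18.06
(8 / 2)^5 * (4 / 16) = 256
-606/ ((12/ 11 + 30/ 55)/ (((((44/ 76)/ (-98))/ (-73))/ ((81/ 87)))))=-354409/ 11010006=-0.03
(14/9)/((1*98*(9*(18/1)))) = 1/10206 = 0.00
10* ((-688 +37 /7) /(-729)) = 9.37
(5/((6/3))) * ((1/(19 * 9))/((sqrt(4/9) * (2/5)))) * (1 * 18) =0.99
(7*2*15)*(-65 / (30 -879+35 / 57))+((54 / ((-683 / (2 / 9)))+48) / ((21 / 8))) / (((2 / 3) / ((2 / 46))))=17.28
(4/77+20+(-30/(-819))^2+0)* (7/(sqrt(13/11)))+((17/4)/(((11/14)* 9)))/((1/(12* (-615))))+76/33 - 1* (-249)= -138077/33+16440068* sqrt(143)/1522521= -4055.03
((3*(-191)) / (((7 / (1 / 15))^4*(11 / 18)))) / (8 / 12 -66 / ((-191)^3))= -1330863361 / 115019409793750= -0.00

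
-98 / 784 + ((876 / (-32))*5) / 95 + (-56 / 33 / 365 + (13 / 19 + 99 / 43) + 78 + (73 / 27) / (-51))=1433903984153 / 18067644540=79.36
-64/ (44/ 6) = -96/ 11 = -8.73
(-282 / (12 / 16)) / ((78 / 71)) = -13348 / 39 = -342.26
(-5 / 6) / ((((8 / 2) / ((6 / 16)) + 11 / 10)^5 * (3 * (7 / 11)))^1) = -74250000 / 38368212518951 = -0.00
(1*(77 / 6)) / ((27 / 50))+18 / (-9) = 1763 / 81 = 21.77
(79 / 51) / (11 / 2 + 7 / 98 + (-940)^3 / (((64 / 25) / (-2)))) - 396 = -91735408012091 / 231655070739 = -396.00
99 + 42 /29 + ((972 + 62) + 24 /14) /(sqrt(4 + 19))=2913 /29 + 7250 * sqrt(23) /161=316.41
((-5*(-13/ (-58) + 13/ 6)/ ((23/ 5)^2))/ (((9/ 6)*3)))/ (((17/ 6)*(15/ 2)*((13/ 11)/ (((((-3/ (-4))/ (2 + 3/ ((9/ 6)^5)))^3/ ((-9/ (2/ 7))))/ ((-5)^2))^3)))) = 1651040988266990331/ 5570988518240221855743713853440000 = 0.00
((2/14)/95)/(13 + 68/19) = 1/11025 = 0.00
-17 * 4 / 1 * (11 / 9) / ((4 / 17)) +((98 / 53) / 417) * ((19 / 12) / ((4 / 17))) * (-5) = -62478893 / 176808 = -353.37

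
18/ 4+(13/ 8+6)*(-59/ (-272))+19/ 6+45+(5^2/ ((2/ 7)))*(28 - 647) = -54108.18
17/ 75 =0.23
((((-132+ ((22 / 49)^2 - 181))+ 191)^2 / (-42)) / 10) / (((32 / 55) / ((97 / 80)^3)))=-214642395590851283 / 1983460491264000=-108.22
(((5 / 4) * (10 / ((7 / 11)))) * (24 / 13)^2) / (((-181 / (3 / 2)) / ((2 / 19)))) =-0.06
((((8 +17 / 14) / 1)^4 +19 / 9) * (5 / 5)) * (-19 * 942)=-7436725889839 / 57624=-129056051.12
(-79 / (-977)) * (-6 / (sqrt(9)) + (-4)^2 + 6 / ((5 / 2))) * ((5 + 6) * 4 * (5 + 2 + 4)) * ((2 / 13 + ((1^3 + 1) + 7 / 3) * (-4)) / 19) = -420137168 / 723957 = -580.33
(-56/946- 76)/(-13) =35976/6149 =5.85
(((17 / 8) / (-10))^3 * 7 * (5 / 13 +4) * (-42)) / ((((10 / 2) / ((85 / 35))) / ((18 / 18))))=99974637 / 16640000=6.01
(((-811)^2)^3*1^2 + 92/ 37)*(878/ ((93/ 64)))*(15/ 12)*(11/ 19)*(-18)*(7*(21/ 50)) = -717418584130108489559374752/ 108965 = -6583935980636979668328.13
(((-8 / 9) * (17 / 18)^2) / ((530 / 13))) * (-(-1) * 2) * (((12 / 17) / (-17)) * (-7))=-728 / 64395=-0.01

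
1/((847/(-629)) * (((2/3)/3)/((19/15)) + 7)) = -35853/346423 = -0.10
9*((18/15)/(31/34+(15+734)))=0.01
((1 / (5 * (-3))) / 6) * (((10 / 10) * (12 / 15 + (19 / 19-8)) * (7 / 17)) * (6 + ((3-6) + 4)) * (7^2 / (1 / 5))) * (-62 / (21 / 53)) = -17470019 / 2295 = -7612.21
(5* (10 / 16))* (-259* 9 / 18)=-6475 / 16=-404.69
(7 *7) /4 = 12.25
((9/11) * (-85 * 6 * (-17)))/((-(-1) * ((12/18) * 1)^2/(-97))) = -34060095/22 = -1548186.14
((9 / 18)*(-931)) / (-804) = 0.58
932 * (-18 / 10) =-8388 / 5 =-1677.60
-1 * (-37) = 37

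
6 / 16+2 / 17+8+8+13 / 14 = 17.42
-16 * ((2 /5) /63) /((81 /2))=-0.00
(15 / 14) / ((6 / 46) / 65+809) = 22425 / 16932412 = 0.00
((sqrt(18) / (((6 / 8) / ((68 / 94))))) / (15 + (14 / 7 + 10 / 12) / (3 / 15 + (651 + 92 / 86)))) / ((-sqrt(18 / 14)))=-38144736 * sqrt(14) / 593378525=-0.24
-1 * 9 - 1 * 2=-11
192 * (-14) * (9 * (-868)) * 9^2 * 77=130968617472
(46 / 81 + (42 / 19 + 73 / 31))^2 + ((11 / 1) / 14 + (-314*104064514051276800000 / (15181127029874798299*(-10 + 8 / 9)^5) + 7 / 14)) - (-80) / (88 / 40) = 54678734813990864203317905998851335608 / 853900855155602931073033129250371383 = 64.03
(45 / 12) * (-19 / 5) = -57 / 4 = -14.25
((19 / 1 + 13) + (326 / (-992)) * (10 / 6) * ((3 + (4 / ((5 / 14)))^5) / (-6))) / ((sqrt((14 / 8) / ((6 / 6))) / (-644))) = -2068835455099 * sqrt(7) / 697500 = -7847489.77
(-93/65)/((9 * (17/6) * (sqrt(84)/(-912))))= 9424 * sqrt(21)/7735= 5.58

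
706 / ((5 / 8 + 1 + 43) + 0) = 5648 / 357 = 15.82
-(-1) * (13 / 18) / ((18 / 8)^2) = 104 / 729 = 0.14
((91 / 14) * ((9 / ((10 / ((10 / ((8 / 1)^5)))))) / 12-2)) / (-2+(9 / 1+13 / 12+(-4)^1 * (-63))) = -10223499 / 204537856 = -0.05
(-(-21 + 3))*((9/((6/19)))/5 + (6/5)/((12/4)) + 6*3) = 2169/5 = 433.80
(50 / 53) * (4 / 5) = 40 / 53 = 0.75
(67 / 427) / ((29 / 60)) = 4020 / 12383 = 0.32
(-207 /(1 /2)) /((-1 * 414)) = 1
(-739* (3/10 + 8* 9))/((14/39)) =-20837583/140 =-148839.88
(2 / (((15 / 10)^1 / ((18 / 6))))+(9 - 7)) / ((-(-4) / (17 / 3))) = 17 / 2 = 8.50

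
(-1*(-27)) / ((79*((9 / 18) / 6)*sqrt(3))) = 108*sqrt(3) / 79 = 2.37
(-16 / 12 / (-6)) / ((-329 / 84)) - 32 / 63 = -1672 / 2961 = -0.56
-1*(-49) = 49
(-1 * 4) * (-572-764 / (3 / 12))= 14512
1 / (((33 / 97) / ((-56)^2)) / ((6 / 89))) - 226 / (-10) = 3152547 / 4895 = 644.03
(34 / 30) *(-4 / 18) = -34 / 135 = -0.25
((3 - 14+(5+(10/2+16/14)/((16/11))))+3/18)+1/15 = -2593/1680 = -1.54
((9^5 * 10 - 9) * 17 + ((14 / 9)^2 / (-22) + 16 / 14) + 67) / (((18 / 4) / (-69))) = -2879992576420 / 18711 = -153919757.17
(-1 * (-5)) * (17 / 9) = 85 / 9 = 9.44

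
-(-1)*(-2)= -2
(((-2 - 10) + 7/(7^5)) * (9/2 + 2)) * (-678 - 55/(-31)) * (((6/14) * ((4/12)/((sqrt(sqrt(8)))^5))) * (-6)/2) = -23554634727 * 2^(1/4)/16672544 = -1680.09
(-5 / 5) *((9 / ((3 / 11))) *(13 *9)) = -3861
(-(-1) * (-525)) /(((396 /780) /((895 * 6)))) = -61083750 /11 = -5553068.18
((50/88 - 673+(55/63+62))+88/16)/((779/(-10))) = 440645/56826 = 7.75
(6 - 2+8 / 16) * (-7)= -63 / 2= -31.50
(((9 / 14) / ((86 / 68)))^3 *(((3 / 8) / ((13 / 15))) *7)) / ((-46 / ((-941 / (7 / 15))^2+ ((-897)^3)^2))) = -2056873338671349759640362945 / 456623966344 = -4504523394030075.31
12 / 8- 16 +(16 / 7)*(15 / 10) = -11.07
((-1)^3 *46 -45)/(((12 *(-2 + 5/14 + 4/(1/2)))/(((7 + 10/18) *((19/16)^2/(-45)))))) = 3909269/13841280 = 0.28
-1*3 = -3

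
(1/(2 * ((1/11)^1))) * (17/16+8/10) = 1639/160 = 10.24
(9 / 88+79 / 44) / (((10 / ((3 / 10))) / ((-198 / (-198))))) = 501 / 8800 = 0.06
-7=-7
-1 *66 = -66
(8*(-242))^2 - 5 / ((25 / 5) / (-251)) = 3748347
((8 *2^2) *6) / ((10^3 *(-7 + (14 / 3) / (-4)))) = -144 / 6125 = -0.02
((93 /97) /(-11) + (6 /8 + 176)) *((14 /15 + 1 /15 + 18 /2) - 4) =2261991 /2134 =1059.98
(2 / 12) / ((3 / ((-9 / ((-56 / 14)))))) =1 / 8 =0.12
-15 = -15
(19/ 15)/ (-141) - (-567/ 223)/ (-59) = -1449188/ 27827055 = -0.05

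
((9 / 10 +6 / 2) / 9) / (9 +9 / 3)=13 / 360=0.04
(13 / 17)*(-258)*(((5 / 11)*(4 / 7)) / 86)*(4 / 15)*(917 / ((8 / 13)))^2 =-263919019 / 748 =-352832.91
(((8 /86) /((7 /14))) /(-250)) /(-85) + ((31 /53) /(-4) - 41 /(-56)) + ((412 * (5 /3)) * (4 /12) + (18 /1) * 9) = 4777576247473 /12204045000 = 391.47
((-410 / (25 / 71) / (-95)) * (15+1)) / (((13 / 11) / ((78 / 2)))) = 3074016 / 475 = 6471.61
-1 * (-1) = 1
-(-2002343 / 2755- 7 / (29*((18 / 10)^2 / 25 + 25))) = 31449214783 / 43270030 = 726.81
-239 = -239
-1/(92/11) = -11/92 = -0.12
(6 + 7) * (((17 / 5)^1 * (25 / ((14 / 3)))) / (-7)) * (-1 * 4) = 6630 / 49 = 135.31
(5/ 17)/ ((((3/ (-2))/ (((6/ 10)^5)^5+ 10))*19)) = -5960466172116281386/ 57756900787353515625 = -0.10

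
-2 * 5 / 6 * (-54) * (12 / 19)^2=12960 / 361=35.90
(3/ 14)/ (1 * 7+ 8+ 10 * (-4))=-3/ 350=-0.01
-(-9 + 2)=7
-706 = -706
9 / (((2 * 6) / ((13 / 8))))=39 / 32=1.22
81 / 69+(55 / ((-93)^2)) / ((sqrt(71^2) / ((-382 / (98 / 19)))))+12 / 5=12343983556 / 3460335165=3.57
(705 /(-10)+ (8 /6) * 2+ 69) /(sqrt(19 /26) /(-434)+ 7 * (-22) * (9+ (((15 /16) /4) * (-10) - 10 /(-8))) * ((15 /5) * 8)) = -0.00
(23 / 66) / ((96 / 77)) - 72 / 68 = -7631 / 9792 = -0.78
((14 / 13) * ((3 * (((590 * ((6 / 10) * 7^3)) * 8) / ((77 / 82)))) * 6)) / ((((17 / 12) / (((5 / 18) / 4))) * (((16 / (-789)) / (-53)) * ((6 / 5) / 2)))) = 10408882736700 / 2431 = 4281728809.83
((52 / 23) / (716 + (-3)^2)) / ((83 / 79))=4108 / 1384025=0.00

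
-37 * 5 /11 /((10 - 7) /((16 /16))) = -185 /33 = -5.61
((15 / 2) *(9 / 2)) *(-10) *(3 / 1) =-2025 / 2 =-1012.50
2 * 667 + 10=1344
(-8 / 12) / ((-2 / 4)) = 4 / 3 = 1.33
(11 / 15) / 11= 1 / 15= 0.07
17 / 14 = 1.21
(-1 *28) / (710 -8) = -14 / 351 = -0.04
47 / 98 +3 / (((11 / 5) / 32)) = 47557 / 1078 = 44.12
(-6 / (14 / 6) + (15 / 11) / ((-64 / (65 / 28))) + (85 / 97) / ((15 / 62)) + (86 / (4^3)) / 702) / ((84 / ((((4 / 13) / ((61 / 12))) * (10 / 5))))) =673158923 / 465683426208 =0.00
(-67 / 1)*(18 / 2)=-603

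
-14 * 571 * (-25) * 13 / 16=1299025 / 8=162378.12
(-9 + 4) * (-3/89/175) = 3/3115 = 0.00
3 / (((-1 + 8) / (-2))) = -6 / 7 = -0.86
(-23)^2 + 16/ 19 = 10067/ 19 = 529.84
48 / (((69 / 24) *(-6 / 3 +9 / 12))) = -1536 / 115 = -13.36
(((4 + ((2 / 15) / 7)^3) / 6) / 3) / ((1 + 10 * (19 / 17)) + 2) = 39359318 / 2510888625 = 0.02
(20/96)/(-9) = -5/216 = -0.02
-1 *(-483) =483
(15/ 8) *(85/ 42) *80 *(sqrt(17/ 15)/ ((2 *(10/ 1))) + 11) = 85 *sqrt(255)/ 84 + 23375/ 7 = 3355.44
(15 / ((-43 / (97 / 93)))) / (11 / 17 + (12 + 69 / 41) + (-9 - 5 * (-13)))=-67609 / 13068732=-0.01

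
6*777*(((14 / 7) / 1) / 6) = 1554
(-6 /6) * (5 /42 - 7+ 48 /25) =5209 /1050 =4.96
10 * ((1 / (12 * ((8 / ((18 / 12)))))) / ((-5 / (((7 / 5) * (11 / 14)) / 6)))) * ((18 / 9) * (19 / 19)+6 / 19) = -121 / 9120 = -0.01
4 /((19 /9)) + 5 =131 /19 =6.89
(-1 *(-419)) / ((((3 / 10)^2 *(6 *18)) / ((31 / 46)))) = 324725 / 11178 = 29.05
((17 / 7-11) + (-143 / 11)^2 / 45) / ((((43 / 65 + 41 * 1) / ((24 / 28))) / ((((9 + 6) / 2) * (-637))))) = 473.36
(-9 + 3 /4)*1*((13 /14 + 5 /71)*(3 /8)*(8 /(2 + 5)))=-98307 /27832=-3.53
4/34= 2/17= 0.12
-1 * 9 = -9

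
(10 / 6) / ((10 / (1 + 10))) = 11 / 6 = 1.83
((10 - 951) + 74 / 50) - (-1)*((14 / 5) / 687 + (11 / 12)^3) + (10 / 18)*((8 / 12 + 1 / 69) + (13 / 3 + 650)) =-43599286901 / 75844800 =-574.85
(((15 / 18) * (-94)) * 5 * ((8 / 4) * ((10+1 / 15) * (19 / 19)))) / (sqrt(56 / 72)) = -70970 * sqrt(7) / 21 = -8941.38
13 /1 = 13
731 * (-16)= -11696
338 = 338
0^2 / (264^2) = 0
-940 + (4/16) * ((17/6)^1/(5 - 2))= -67663/72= -939.76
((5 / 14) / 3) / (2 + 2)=5 / 168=0.03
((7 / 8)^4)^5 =79792266297612001 / 1152921504606846976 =0.07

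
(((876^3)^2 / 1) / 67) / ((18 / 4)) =100418128522518528 / 67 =1498778037649530.27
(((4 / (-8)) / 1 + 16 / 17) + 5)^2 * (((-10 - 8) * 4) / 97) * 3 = -65.93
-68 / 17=-4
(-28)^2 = 784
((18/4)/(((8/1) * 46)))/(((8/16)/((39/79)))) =351/29072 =0.01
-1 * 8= -8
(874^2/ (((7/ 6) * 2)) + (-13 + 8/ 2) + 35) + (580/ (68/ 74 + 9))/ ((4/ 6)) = 841319600/ 2569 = 327489.14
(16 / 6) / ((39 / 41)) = 2.80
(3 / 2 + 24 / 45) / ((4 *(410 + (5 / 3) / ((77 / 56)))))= 671 / 542800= 0.00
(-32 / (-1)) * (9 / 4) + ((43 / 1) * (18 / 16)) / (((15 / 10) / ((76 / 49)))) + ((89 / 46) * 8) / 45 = 6205709 / 50715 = 122.36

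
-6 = -6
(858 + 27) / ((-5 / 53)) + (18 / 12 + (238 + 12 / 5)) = -91391 / 10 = -9139.10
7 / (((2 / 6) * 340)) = 21 / 340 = 0.06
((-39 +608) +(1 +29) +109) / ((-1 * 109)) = -708 / 109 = -6.50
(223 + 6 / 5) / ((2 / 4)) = 2242 / 5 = 448.40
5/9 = 0.56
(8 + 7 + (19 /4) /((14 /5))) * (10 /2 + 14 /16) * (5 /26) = 219725 /11648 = 18.86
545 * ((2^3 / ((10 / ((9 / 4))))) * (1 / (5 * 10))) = 981 / 50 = 19.62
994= 994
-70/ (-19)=3.68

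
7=7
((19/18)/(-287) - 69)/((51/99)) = -230659/1722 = -133.95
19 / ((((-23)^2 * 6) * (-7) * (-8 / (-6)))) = -19 / 29624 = -0.00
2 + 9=11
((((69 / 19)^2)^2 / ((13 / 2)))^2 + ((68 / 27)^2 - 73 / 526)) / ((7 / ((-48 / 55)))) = -6359203568547140740472 / 70621715639647657485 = -90.05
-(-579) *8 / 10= 2316 / 5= 463.20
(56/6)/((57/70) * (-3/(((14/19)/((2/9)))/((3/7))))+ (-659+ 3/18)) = -0.01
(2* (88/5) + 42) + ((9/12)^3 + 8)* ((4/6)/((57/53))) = 2255027/27360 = 82.42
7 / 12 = 0.58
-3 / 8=-0.38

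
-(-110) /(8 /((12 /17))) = 165 /17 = 9.71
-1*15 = -15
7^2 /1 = 49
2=2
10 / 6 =5 / 3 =1.67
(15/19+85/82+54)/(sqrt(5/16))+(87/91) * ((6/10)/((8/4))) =261/910+173954 * sqrt(5)/3895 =100.15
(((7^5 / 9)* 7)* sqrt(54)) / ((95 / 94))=11059006* sqrt(6) / 285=95048.85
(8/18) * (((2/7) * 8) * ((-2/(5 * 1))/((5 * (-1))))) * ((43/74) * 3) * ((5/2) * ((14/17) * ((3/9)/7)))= 2752/198135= 0.01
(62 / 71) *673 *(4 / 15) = 166904 / 1065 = 156.72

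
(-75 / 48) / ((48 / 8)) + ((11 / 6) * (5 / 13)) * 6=4955 / 1248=3.97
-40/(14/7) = -20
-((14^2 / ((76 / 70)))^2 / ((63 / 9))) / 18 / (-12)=420175 / 19494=21.55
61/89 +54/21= 2029/623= 3.26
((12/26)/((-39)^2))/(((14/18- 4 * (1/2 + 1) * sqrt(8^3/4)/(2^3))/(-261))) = 10962/12705251 + 84564 * sqrt(2)/12705251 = 0.01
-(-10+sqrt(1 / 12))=10 - sqrt(3) / 6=9.71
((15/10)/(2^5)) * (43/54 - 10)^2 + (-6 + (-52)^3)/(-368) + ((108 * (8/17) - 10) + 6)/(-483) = 385.98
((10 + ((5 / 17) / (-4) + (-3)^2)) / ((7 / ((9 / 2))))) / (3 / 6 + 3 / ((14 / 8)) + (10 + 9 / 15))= 1485 / 1564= 0.95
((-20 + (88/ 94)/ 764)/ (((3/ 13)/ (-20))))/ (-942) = -7779590/ 4228167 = -1.84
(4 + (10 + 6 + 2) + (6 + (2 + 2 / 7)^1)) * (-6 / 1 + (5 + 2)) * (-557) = -16869.14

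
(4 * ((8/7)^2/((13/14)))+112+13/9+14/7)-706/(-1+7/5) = -1346378/819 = -1643.93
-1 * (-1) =1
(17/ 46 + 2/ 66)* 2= 607/ 759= 0.80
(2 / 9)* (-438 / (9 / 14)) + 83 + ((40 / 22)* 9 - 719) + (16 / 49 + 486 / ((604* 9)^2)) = -2045933321525 / 2654583624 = -770.72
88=88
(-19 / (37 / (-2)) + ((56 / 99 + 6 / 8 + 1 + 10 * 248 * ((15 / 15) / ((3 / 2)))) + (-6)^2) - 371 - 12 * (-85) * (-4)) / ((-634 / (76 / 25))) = 13.23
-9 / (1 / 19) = -171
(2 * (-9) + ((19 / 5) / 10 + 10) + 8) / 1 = 19 / 50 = 0.38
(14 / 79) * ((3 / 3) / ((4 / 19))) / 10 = 133 / 1580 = 0.08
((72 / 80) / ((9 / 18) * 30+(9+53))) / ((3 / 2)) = 3 / 385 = 0.01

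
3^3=27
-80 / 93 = -0.86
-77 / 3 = -25.67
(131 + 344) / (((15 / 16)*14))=760 / 21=36.19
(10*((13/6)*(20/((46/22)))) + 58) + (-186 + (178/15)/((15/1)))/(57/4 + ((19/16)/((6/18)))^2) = 9221802314/35691975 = 258.37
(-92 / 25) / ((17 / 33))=-3036 / 425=-7.14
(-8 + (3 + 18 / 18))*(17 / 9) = -68 / 9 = -7.56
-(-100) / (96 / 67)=1675 / 24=69.79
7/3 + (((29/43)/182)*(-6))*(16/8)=26869/11739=2.29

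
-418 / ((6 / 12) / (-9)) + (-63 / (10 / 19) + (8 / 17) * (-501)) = 7168.54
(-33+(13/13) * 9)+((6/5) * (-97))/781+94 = 272768/3905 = 69.85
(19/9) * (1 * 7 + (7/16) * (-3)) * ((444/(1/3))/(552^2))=63973/1218816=0.05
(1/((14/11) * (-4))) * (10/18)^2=-275/4536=-0.06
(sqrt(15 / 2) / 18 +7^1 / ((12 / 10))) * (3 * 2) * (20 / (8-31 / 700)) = 7000 * sqrt(30) / 16707 +490000 / 5569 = 90.28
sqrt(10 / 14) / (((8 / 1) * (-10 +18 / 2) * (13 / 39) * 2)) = -0.16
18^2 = 324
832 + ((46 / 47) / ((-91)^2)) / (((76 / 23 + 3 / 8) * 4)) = 219226293764 / 263493139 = 832.00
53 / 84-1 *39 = -3223 / 84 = -38.37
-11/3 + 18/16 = -2.54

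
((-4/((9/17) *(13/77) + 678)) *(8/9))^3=-73496875139072/509808765436104693411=-0.00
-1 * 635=-635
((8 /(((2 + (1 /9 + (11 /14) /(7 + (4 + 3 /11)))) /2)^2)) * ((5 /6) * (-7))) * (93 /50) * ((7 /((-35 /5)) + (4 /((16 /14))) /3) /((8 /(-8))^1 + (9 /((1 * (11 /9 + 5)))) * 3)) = -3955222849536 /1085506322615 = -3.64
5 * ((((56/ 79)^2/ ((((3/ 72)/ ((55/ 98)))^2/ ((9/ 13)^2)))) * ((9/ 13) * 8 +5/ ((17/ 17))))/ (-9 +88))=1546833024000/ 53077127467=29.14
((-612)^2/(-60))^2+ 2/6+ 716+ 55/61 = 178279858102/4575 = 38968274.99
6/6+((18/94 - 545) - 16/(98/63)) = -182297/329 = -554.09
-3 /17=-0.18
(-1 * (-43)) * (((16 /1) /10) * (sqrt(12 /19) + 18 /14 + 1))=211.93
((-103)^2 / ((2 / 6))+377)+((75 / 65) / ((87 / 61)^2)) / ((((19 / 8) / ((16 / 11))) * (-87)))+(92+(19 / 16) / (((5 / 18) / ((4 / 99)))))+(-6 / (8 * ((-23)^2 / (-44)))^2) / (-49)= 32296.17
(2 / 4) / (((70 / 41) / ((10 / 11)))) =41 / 154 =0.27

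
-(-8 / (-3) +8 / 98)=-404 / 147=-2.75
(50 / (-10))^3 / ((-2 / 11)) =687.50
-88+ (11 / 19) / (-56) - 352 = -468171 / 1064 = -440.01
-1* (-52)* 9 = 468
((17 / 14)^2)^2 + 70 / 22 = 2263291 / 422576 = 5.36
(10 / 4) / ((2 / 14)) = 35 / 2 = 17.50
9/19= 0.47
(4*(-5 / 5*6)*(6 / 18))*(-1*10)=80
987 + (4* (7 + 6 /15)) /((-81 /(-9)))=44563 /45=990.29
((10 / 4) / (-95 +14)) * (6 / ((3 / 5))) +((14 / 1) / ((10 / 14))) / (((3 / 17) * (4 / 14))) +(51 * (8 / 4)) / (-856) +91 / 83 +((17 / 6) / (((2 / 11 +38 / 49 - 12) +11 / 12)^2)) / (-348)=139386004395759734119 / 357949014546366900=389.40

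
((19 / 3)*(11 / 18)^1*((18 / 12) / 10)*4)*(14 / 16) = 1463 / 720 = 2.03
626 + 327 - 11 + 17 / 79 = 74435 / 79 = 942.22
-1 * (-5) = 5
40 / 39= 1.03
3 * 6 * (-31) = -558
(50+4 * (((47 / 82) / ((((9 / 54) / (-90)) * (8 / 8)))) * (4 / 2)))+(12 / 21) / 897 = -624571966 / 257439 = -2426.10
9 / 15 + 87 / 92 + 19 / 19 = 1171 / 460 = 2.55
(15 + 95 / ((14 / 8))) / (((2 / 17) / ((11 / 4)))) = 90695 / 56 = 1619.55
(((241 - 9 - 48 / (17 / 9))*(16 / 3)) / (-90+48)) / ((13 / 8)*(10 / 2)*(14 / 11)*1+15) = -1.04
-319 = -319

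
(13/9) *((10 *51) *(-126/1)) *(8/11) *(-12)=8910720/11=810065.45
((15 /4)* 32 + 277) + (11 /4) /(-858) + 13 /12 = 124201 /312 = 398.08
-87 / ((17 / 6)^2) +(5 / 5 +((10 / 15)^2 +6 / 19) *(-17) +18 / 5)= -4734673 / 247095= -19.16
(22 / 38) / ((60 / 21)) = 77 / 380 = 0.20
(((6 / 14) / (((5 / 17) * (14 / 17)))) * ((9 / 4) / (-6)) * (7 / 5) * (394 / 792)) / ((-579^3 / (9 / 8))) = 56933 / 21256603737600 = 0.00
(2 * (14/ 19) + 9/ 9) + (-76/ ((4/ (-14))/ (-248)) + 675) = -1240520/ 19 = -65290.53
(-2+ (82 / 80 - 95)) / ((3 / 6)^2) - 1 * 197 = -580.90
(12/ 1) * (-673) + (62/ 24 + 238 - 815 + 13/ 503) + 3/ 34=-887624849/ 102612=-8650.30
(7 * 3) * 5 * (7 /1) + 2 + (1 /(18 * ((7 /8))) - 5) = 46120 /63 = 732.06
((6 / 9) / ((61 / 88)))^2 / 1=30976 / 33489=0.92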